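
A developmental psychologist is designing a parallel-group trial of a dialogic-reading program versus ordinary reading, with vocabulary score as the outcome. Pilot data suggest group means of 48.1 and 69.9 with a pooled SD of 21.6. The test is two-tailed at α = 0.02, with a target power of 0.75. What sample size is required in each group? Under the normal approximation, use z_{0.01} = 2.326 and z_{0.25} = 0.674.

Cohen's d = |M₁ − M₂| / SD_pooled = |48.1 − 69.9| / 21.6 = 21.8 / 21.6 = 1.009.
For two independent groups with equal n: n = 2·((z_{α/2} + z_β) / d)².
z_{α/2} + z_β = 2.326 + 0.674 = 3.000.
n = 2 × (3.000 / 1.009)² = 2 × 2.973² = 2 × 8.84 = 17.7.
Round up to the next whole participant.

n = 18 per group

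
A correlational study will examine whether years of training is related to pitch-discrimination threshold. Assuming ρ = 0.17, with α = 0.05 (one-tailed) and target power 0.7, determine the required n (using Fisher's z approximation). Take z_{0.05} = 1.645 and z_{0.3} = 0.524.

n = 163

Fisher's z: C = ½·ln((1+r)/(1−r)) = ½·ln(1.4096) = 0.1717.
n = ((z_{α} + z_β)/C)² + 3.
(1.645 + 0.524) / 0.1717 = 2.169 / 0.1717 = 12.632.
n = 12.632² + 3 = 159.58 + 3 = 162.6.
Round up.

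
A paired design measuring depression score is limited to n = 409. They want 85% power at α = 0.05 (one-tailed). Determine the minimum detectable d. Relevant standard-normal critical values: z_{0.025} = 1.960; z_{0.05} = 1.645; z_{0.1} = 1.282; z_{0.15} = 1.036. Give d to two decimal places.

For a single sample (or paired design) of n = 409: d_min = (z_{α} + z_β)/√n.
z-sum = 1.645 + 1.036 = 2.681.
d_min = 2.681 / √409 = 2.681 / 20.224 = 0.133.

d_min ≈ 0.13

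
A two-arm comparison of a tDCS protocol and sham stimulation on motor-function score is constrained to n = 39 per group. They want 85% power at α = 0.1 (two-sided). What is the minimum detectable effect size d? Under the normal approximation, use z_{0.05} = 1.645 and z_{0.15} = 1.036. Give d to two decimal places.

d_min ≈ 0.61

For two independent groups of n = 39 each: d_min = (z_{α/2} + z_β)·√(2/n).
z-sum = 1.645 + 1.036 = 2.681.
d_min = 2.681 × √(2/39) = 2.681 × 0.2265 = 0.607.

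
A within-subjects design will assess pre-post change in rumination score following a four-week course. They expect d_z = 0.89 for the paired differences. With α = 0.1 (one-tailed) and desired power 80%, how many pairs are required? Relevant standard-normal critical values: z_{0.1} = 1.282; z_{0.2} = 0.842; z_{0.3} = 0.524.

n = 6 pairs

For a paired (one-sample on differences) test: n = ((z_{α} + z_β) / d)².
z_{α} + z_β = 1.282 + 0.842 = 2.124.
n = (2.124 / 0.89)² = 2.387² = 5.70.
Round up.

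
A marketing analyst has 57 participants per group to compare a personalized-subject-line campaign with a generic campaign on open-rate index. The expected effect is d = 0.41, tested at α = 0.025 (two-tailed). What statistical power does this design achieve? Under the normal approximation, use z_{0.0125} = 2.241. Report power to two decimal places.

power ≈ 0.48

For two equal groups, power = Φ(d·√(n/2) − z_{α/2}).
d·√(n/2) = 0.41 × √(57/2) = 0.41 × 5.339 = 2.189.
z_β = 2.189 − 2.241 = -0.052.
Power = Φ(-0.052) = 0.479.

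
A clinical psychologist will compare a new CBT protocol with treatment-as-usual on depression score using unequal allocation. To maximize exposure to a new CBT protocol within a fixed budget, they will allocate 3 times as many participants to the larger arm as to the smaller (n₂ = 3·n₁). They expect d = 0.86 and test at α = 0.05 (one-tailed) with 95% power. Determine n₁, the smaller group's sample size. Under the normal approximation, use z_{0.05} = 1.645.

n₁ = 20

With allocation ratio k = n₂/n₁ = 3, Var(x̄₁−x̄₂) = σ²(1/n₁ + 1/(k·n₁)) = σ²·(k+1)/(k·n₁).
So n₁ = (1 + 1/k)·((z_{α} + z_β)/d)² = 1.333 × (3.290/0.86)².
n₁ = 1.333 × 14.64 = 19.5.
Round up: n₁ = 20, giving n₂ = 3 × 20 = 60.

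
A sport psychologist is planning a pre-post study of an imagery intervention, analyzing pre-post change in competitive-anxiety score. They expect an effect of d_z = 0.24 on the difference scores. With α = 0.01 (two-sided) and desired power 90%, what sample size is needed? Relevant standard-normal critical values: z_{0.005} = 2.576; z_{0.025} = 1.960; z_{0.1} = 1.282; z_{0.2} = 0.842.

n = 259 pairs

For a paired (one-sample on differences) test: n = ((z_{α/2} + z_β) / d)².
z_{α/2} + z_β = 2.576 + 1.282 = 3.858.
n = (3.858 / 0.24)² = 16.075² = 258.41.
Round up.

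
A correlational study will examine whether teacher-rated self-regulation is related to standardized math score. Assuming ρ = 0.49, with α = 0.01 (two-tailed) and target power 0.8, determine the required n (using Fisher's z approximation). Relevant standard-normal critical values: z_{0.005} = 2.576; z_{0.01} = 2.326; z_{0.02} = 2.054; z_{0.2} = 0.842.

n = 44

Fisher's z: C = ½·ln((1+r)/(1−r)) = ½·ln(2.9216) = 0.5361.
n = ((z_{α/2} + z_β)/C)² + 3.
(2.576 + 0.842) / 0.5361 = 3.418 / 0.5361 = 6.376.
n = 6.376² + 3 = 40.65 + 3 = 43.6.
Round up.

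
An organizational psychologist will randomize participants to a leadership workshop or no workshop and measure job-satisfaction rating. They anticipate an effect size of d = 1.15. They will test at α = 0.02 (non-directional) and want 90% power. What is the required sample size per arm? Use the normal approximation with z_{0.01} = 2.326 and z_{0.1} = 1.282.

n = 20 per group

For two independent groups with equal n: n = 2·((z_{α/2} + z_β) / d)².
z_{α/2} + z_β = 2.326 + 1.282 = 3.608.
n = 2 × (3.608 / 1.15)² = 2 × 3.137² = 2 × 9.84 = 19.7.
Round up to the next whole participant.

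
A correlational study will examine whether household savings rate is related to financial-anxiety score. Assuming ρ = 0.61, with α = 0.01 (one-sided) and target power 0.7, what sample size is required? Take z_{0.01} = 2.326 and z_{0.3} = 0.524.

Fisher's z: C = ½·ln((1+r)/(1−r)) = ½·ln(4.1282) = 0.7089.
n = ((z_{α} + z_β)/C)² + 3.
(2.326 + 0.524) / 0.7089 = 2.850 / 0.7089 = 4.020.
n = 4.020² + 3 = 16.16 + 3 = 19.2.
Round up.

n = 20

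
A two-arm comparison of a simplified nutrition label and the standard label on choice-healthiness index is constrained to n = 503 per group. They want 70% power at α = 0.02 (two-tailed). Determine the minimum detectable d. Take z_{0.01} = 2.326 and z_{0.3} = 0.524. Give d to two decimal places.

d_min ≈ 0.18

For two independent groups of n = 503 each: d_min = (z_{α/2} + z_β)·√(2/n).
z-sum = 2.326 + 0.524 = 2.850.
d_min = 2.850 × √(2/503) = 2.850 × 0.0631 = 0.180.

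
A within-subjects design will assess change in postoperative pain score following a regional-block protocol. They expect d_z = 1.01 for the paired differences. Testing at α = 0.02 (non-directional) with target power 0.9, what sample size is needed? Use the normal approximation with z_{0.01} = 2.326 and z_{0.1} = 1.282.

For a paired (one-sample on differences) test: n = ((z_{α/2} + z_β) / d)².
z_{α/2} + z_β = 2.326 + 1.282 = 3.608.
n = (3.608 / 1.01)² = 3.572² = 12.76.
Round up.

n = 13 pairs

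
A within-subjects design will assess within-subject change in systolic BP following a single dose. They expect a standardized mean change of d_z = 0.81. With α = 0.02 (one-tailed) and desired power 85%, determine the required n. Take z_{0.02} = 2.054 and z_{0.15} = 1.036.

n = 15 pairs

For a paired (one-sample on differences) test: n = ((z_{α} + z_β) / d)².
z_{α} + z_β = 2.054 + 1.036 = 3.090.
n = (3.090 / 0.81)² = 3.815² = 14.55.
Round up.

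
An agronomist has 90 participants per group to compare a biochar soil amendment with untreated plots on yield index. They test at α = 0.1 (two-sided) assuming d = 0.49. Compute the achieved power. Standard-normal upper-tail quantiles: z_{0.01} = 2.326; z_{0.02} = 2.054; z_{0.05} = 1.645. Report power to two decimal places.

For two equal groups, power = Φ(d·√(n/2) − z_{α/2}).
d·√(n/2) = 0.49 × √(90/2) = 0.49 × 6.708 = 3.287.
z_β = 3.287 − 1.645 = 1.642.
Power = Φ(1.642) = 0.950.

power ≈ 0.95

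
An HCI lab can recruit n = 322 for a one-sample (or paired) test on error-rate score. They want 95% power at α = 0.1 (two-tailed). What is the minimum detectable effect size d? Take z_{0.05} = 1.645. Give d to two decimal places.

d_min ≈ 0.18

For a single sample (or paired design) of n = 322: d_min = (z_{α/2} + z_β)/√n.
z-sum = 1.645 + 1.645 = 3.290.
d_min = 3.290 / √322 = 3.290 / 17.944 = 0.183.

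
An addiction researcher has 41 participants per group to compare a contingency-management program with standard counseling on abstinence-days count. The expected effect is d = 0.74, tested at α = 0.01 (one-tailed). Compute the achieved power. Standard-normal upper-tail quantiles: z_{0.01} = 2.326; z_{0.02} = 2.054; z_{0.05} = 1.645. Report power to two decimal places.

For two equal groups, power = Φ(d·√(n/2) − z_{α}).
d·√(n/2) = 0.74 × √(41/2) = 0.74 × 4.528 = 3.350.
z_β = 3.350 − 2.326 = 1.024.
Power = Φ(1.024) = 0.847.

power ≈ 0.85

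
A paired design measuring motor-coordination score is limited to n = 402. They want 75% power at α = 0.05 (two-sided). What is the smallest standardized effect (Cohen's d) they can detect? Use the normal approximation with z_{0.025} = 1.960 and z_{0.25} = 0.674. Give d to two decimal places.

d_min ≈ 0.13

For a single sample (or paired design) of n = 402: d_min = (z_{α/2} + z_β)/√n.
z-sum = 1.960 + 0.674 = 2.634.
d_min = 2.634 / √402 = 2.634 / 20.050 = 0.131.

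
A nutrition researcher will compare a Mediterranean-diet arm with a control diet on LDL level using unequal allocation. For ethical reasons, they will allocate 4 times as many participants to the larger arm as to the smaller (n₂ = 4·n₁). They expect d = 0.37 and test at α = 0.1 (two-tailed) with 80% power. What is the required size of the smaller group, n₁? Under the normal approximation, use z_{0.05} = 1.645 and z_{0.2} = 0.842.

With allocation ratio k = n₂/n₁ = 4, Var(x̄₁−x̄₂) = σ²(1/n₁ + 1/(k·n₁)) = σ²·(k+1)/(k·n₁).
So n₁ = (1 + 1/k)·((z_{α/2} + z_β)/d)² = 1.250 × (2.487/0.37)².
n₁ = 1.250 × 45.18 = 56.5.
Round up: n₁ = 57, giving n₂ = 4 × 57 = 228.

n₁ = 57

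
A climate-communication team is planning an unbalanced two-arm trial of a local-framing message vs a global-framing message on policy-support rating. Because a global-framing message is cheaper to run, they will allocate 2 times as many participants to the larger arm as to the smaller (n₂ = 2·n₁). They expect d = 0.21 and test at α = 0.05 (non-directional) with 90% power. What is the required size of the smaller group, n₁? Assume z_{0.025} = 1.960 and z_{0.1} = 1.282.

With allocation ratio k = n₂/n₁ = 2, Var(x̄₁−x̄₂) = σ²(1/n₁ + 1/(k·n₁)) = σ²·(k+1)/(k·n₁).
So n₁ = (1 + 1/k)·((z_{α/2} + z_β)/d)² = 1.500 × (3.242/0.21)².
n₁ = 1.500 × 238.33 = 357.5.
Round up: n₁ = 358, giving n₂ = 2 × 358 = 716.

n₁ = 358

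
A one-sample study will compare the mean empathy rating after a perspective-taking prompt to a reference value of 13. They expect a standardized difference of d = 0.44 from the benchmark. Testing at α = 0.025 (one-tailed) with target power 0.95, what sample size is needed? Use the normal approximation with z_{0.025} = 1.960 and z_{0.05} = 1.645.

n = 68

For a one-sample test: n = ((z_{α} + z_β) / d)².
z_{α} + z_β = 1.960 + 1.645 = 3.605.
n = (3.605 / 0.44)² = 8.193² = 67.13.
Round up.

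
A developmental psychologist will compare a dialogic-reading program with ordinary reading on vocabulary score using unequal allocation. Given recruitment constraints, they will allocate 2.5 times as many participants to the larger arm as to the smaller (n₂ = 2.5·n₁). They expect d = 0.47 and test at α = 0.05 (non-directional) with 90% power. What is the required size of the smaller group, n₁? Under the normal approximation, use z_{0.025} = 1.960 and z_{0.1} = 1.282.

n₁ = 67

With allocation ratio k = n₂/n₁ = 2.5, Var(x̄₁−x̄₂) = σ²(1/n₁ + 1/(k·n₁)) = σ²·(k+1)/(k·n₁).
So n₁ = (1 + 1/k)·((z_{α/2} + z_β)/d)² = 1.400 × (3.242/0.47)².
n₁ = 1.400 × 47.58 = 66.6.
Round up: n₁ = 67, giving n₂ = ⌈2.5 × 67⌉ = ⌈167.5⌉ = 168.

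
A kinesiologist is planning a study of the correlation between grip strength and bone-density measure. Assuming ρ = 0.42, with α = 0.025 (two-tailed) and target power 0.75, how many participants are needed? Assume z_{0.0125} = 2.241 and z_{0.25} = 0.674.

Fisher's z: C = ½·ln((1+r)/(1−r)) = ½·ln(2.4483) = 0.4477.
n = ((z_{α/2} + z_β)/C)² + 3.
(2.241 + 0.674) / 0.4477 = 2.915 / 0.4477 = 6.511.
n = 6.511² + 3 = 42.39 + 3 = 45.4.
Round up.

n = 46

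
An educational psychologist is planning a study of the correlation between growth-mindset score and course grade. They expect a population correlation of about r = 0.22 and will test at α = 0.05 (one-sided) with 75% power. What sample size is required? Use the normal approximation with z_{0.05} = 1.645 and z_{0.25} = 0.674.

n = 111

Fisher's z: C = ½·ln((1+r)/(1−r)) = ½·ln(1.5641) = 0.2237.
n = ((z_{α} + z_β)/C)² + 3.
(1.645 + 0.674) / 0.2237 = 2.319 / 0.2237 = 10.367.
n = 10.367² + 3 = 107.47 + 3 = 110.5.
Round up.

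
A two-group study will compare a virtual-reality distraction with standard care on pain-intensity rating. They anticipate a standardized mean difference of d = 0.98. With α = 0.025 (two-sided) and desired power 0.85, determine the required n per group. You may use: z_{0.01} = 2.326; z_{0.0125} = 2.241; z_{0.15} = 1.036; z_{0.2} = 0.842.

n = 23 per group

For two independent groups with equal n: n = 2·((z_{α/2} + z_β) / d)².
z_{α/2} + z_β = 2.241 + 1.036 = 3.277.
n = 2 × (3.277 / 0.98)² = 2 × 3.344² = 2 × 11.18 = 22.4.
Round up to the next whole participant.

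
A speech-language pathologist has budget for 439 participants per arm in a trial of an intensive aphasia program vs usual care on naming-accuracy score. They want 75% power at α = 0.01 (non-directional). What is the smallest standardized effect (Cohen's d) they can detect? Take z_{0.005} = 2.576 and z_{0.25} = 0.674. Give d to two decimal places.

d_min ≈ 0.22

For two independent groups of n = 439 each: d_min = (z_{α/2} + z_β)·√(2/n).
z-sum = 2.576 + 0.674 = 3.250.
d_min = 3.250 × √(2/439) = 3.250 × 0.0675 = 0.219.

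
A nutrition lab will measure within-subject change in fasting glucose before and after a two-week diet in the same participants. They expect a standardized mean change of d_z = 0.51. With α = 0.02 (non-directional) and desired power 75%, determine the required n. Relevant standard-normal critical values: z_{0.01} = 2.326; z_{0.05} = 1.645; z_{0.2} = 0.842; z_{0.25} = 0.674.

n = 35 pairs

For a paired (one-sample on differences) test: n = ((z_{α/2} + z_β) / d)².
z_{α/2} + z_β = 2.326 + 0.674 = 3.000.
n = (3.000 / 0.51)² = 5.882² = 34.60.
Round up.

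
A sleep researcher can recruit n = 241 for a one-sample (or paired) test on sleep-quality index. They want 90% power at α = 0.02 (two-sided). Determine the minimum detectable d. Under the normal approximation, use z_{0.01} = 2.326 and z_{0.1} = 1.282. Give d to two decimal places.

d_min ≈ 0.23

For a single sample (or paired design) of n = 241: d_min = (z_{α/2} + z_β)/√n.
z-sum = 2.326 + 1.282 = 3.608.
d_min = 3.608 / √241 = 3.608 / 15.524 = 0.232.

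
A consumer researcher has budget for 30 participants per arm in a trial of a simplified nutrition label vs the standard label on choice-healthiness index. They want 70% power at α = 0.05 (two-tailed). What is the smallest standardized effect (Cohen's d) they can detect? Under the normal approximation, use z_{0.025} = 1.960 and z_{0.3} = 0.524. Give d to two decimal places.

For two independent groups of n = 30 each: d_min = (z_{α/2} + z_β)·√(2/n).
z-sum = 1.960 + 0.524 = 2.484.
d_min = 2.484 × √(2/30) = 2.484 × 0.2582 = 0.641.

d_min ≈ 0.64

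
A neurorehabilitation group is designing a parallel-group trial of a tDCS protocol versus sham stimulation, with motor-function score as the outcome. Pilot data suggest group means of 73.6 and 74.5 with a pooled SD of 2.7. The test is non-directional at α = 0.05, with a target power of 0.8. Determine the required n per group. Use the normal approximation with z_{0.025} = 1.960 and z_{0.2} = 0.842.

Cohen's d = |M₁ − M₂| / SD_pooled = |73.6 − 74.5| / 2.7 = 0.9 / 2.7 = 0.333.
For two independent groups with equal n: n = 2·((z_{α/2} + z_β) / d)².
z_{α/2} + z_β = 1.960 + 0.842 = 2.802.
n = 2 × (2.802 / 0.333)² = 2 × 8.414² = 2 × 70.80 = 141.6.
Round up to the next whole participant.

n = 142 per group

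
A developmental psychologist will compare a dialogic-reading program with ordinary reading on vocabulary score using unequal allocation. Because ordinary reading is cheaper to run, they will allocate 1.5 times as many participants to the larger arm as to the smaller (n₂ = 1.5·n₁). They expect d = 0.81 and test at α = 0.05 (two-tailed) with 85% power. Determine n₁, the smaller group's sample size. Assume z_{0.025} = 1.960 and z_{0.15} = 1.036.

n₁ = 23

With allocation ratio k = n₂/n₁ = 1.5, Var(x̄₁−x̄₂) = σ²(1/n₁ + 1/(k·n₁)) = σ²·(k+1)/(k·n₁).
So n₁ = (1 + 1/k)·((z_{α/2} + z_β)/d)² = 1.667 × (2.996/0.81)².
n₁ = 1.667 × 13.68 = 22.8.
Round up: n₁ = 23, giving n₂ = ⌈1.5 × 23⌉ = ⌈34.5⌉ = 35.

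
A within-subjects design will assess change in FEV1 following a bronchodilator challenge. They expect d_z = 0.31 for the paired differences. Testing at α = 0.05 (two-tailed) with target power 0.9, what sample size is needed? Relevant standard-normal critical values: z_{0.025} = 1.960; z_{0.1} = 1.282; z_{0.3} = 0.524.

For a paired (one-sample on differences) test: n = ((z_{α/2} + z_β) / d)².
z_{α/2} + z_β = 1.960 + 1.282 = 3.242.
n = (3.242 / 0.31)² = 10.458² = 109.37.
Round up.

n = 110 pairs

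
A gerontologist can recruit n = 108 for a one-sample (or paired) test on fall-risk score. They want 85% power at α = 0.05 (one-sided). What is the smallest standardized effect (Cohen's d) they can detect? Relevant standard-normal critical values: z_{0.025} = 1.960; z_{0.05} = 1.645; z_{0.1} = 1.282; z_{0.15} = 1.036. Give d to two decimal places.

d_min ≈ 0.26

For a single sample (or paired design) of n = 108: d_min = (z_{α} + z_β)/√n.
z-sum = 1.645 + 1.036 = 2.681.
d_min = 2.681 / √108 = 2.681 / 10.392 = 0.258.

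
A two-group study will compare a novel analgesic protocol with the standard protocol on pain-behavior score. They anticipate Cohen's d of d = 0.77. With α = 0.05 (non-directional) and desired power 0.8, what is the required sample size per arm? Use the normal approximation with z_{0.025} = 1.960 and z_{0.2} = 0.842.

For two independent groups with equal n: n = 2·((z_{α/2} + z_β) / d)².
z_{α/2} + z_β = 1.960 + 0.842 = 2.802.
n = 2 × (2.802 / 0.77)² = 2 × 3.639² = 2 × 13.24 = 26.5.
Round up to the next whole participant.

n = 27 per group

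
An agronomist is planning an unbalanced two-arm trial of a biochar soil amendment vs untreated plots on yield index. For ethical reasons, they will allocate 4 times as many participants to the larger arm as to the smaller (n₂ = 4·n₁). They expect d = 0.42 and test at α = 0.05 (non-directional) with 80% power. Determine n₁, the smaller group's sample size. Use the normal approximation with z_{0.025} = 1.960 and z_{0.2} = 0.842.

n₁ = 56

With allocation ratio k = n₂/n₁ = 4, Var(x̄₁−x̄₂) = σ²(1/n₁ + 1/(k·n₁)) = σ²·(k+1)/(k·n₁).
So n₁ = (1 + 1/k)·((z_{α/2} + z_β)/d)² = 1.250 × (2.802/0.42)².
n₁ = 1.250 × 44.51 = 55.6.
Round up: n₁ = 56, giving n₂ = 4 × 56 = 224.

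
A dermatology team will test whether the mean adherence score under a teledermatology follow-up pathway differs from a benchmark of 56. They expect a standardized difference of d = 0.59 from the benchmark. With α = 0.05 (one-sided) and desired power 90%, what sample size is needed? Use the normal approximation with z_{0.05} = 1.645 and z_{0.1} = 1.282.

n = 25

For a one-sample test: n = ((z_{α} + z_β) / d)².
z_{α} + z_β = 1.645 + 1.282 = 2.927.
n = (2.927 / 0.59)² = 4.961² = 24.61.
Round up.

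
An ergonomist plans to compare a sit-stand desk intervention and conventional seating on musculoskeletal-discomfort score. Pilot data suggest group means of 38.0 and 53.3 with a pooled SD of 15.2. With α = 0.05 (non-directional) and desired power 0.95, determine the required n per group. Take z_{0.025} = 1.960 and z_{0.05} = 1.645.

Cohen's d = |M₁ − M₂| / SD_pooled = |38.0 − 53.3| / 15.2 = 15.3 / 15.2 = 1.007.
For two independent groups with equal n: n = 2·((z_{α/2} + z_β) / d)².
z_{α/2} + z_β = 1.960 + 1.645 = 3.605.
n = 2 × (3.605 / 1.007)² = 2 × 3.580² = 2 × 12.82 = 25.6.
Round up to the next whole participant.

n = 26 per group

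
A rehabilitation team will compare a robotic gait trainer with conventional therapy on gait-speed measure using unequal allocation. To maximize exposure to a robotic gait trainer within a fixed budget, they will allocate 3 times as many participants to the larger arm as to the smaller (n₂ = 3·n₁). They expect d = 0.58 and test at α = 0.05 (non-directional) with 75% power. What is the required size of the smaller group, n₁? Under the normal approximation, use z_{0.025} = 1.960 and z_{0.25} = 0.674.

With allocation ratio k = n₂/n₁ = 3, Var(x̄₁−x̄₂) = σ²(1/n₁ + 1/(k·n₁)) = σ²·(k+1)/(k·n₁).
So n₁ = (1 + 1/k)·((z_{α/2} + z_β)/d)² = 1.333 × (2.634/0.58)².
n₁ = 1.333 × 20.62 = 27.5.
Round up: n₁ = 28, giving n₂ = 3 × 28 = 84.

n₁ = 28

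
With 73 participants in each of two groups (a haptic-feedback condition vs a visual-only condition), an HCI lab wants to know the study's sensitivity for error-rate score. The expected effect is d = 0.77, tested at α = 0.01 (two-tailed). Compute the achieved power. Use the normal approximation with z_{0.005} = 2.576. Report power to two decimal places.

For two equal groups, power = Φ(d·√(n/2) − z_{α/2}).
d·√(n/2) = 0.77 × √(73/2) = 0.77 × 6.042 = 4.652.
z_β = 4.652 − 2.576 = 2.076.
Power = Φ(2.076) = 0.981.

power ≈ 0.98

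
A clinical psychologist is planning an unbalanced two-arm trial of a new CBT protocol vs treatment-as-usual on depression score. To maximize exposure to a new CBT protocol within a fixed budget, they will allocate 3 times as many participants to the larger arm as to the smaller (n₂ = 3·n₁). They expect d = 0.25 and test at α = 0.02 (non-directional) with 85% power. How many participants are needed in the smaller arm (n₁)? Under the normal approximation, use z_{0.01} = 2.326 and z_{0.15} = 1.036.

n₁ = 242

With allocation ratio k = n₂/n₁ = 3, Var(x̄₁−x̄₂) = σ²(1/n₁ + 1/(k·n₁)) = σ²·(k+1)/(k·n₁).
So n₁ = (1 + 1/k)·((z_{α/2} + z_β)/d)² = 1.333 × (3.362/0.25)².
n₁ = 1.333 × 180.85 = 241.1.
Round up: n₁ = 242, giving n₂ = 3 × 242 = 726.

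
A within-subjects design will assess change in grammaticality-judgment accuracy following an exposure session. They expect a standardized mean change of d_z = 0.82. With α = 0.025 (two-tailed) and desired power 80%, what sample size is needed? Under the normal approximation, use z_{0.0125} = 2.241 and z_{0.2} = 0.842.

n = 15 pairs

For a paired (one-sample on differences) test: n = ((z_{α/2} + z_β) / d)².
z_{α/2} + z_β = 2.241 + 0.842 = 3.083.
n = (3.083 / 0.82)² = 3.760² = 14.14.
Round up.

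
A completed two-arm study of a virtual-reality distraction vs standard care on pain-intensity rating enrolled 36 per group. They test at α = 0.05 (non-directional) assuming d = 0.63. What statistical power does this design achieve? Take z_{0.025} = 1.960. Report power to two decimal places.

For two equal groups, power = Φ(d·√(n/2) − z_{α/2}).
d·√(n/2) = 0.63 × √(36/2) = 0.63 × 4.243 = 2.673.
z_β = 2.673 − 1.960 = 0.713.
Power = Φ(0.713) = 0.762.

power ≈ 0.76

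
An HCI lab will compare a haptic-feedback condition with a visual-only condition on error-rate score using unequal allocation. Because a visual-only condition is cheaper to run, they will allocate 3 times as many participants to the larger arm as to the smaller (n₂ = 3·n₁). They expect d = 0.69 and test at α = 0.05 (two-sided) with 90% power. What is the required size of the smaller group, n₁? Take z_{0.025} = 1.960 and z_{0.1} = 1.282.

With allocation ratio k = n₂/n₁ = 3, Var(x̄₁−x̄₂) = σ²(1/n₁ + 1/(k·n₁)) = σ²·(k+1)/(k·n₁).
So n₁ = (1 + 1/k)·((z_{α/2} + z_β)/d)² = 1.333 × (3.242/0.69)².
n₁ = 1.333 × 22.08 = 29.4.
Round up: n₁ = 30, giving n₂ = 3 × 30 = 90.

n₁ = 30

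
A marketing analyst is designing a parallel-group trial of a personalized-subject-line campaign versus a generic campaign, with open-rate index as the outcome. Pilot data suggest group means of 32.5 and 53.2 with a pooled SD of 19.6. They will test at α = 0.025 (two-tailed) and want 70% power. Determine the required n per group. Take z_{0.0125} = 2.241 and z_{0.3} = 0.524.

Cohen's d = |M₁ − M₂| / SD_pooled = |32.5 − 53.2| / 19.6 = 20.7 / 19.6 = 1.056.
For two independent groups with equal n: n = 2·((z_{α/2} + z_β) / d)².
z_{α/2} + z_β = 2.241 + 0.524 = 2.765.
n = 2 × (2.765 / 1.056)² = 2 × 2.618² = 2 × 6.86 = 13.7.
Round up to the next whole participant.

n = 14 per group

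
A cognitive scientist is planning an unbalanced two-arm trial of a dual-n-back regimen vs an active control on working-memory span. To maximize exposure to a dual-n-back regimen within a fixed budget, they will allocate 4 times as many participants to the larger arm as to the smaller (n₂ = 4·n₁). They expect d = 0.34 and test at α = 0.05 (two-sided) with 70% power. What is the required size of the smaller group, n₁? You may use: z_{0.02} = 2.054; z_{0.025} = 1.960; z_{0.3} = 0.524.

With allocation ratio k = n₂/n₁ = 4, Var(x̄₁−x̄₂) = σ²(1/n₁ + 1/(k·n₁)) = σ²·(k+1)/(k·n₁).
So n₁ = (1 + 1/k)·((z_{α/2} + z_β)/d)² = 1.250 × (2.484/0.34)².
n₁ = 1.250 × 53.38 = 66.7.
Round up: n₁ = 67, giving n₂ = 4 × 67 = 268.

n₁ = 67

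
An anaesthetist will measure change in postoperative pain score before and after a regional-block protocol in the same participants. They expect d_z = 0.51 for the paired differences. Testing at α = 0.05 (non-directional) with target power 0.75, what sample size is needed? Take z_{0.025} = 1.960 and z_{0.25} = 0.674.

n = 27 pairs

For a paired (one-sample on differences) test: n = ((z_{α/2} + z_β) / d)².
z_{α/2} + z_β = 1.960 + 0.674 = 2.634.
n = (2.634 / 0.51)² = 5.165² = 26.67.
Round up.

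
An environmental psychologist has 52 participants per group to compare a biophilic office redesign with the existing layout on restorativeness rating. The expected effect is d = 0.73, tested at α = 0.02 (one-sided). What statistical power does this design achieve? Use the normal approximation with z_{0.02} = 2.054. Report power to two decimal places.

For two equal groups, power = Φ(d·√(n/2) − z_{α}).
d·√(n/2) = 0.73 × √(52/2) = 0.73 × 5.099 = 3.722.
z_β = 3.722 − 2.054 = 1.668.
Power = Φ(1.668) = 0.952.

power ≈ 0.95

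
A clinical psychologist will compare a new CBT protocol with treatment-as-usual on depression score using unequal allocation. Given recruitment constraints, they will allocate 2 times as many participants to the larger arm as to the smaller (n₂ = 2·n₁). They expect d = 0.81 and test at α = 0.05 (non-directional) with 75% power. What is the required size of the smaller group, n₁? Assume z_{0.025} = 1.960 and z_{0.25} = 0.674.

n₁ = 16

With allocation ratio k = n₂/n₁ = 2, Var(x̄₁−x̄₂) = σ²(1/n₁ + 1/(k·n₁)) = σ²·(k+1)/(k·n₁).
So n₁ = (1 + 1/k)·((z_{α/2} + z_β)/d)² = 1.500 × (2.634/0.81)².
n₁ = 1.500 × 10.57 = 15.9.
Round up: n₁ = 16, giving n₂ = 2 × 16 = 32.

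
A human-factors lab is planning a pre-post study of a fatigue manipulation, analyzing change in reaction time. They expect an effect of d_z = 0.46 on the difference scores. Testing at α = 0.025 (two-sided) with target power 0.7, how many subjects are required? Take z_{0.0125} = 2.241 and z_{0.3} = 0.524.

For a paired (one-sample on differences) test: n = ((z_{α/2} + z_β) / d)².
z_{α/2} + z_β = 2.241 + 0.524 = 2.765.
n = (2.765 / 0.46)² = 6.011² = 36.13.
Round up.

n = 37 pairs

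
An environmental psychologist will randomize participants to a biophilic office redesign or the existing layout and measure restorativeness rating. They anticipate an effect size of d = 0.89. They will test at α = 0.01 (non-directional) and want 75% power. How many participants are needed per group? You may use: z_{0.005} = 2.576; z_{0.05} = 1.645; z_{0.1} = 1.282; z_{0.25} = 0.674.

n = 27 per group

For two independent groups with equal n: n = 2·((z_{α/2} + z_β) / d)².
z_{α/2} + z_β = 2.576 + 0.674 = 3.250.
n = 2 × (3.250 / 0.89)² = 2 × 3.652² = 2 × 13.33 = 26.7.
Round up to the next whole participant.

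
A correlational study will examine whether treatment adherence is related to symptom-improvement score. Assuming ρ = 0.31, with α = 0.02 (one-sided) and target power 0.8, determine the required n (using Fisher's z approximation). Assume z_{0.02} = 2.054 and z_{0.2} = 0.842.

Fisher's z: C = ½·ln((1+r)/(1−r)) = ½·ln(1.8986) = 0.3205.
n = ((z_{α} + z_β)/C)² + 3.
(2.054 + 0.842) / 0.3205 = 2.896 / 0.3205 = 9.036.
n = 9.036² + 3 = 81.65 + 3 = 84.6.
Round up.

n = 85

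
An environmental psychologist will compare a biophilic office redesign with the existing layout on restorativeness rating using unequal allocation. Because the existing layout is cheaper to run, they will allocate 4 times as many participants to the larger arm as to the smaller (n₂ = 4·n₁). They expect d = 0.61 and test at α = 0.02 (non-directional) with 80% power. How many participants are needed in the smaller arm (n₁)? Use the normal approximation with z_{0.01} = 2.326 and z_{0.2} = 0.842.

With allocation ratio k = n₂/n₁ = 4, Var(x̄₁−x̄₂) = σ²(1/n₁ + 1/(k·n₁)) = σ²·(k+1)/(k·n₁).
So n₁ = (1 + 1/k)·((z_{α/2} + z_β)/d)² = 1.250 × (3.168/0.61)².
n₁ = 1.250 × 26.97 = 33.7.
Round up: n₁ = 34, giving n₂ = 4 × 34 = 136.

n₁ = 34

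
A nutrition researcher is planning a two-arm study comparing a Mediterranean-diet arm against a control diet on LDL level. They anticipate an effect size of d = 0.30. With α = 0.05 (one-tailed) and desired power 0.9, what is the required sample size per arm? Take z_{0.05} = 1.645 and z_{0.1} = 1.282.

n = 191 per group

For two independent groups with equal n: n = 2·((z_{α} + z_β) / d)².
z_{α} + z_β = 1.645 + 1.282 = 2.927.
n = 2 × (2.927 / 0.30)² = 2 × 9.757² = 2 × 95.19 = 190.4.
Round up to the next whole participant.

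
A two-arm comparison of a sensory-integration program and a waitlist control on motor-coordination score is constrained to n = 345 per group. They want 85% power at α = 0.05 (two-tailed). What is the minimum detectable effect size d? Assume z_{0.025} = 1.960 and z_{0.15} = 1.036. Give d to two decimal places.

For two independent groups of n = 345 each: d_min = (z_{α/2} + z_β)·√(2/n).
z-sum = 1.960 + 1.036 = 2.996.
d_min = 2.996 × √(2/345) = 2.996 × 0.0761 = 0.228.

d_min ≈ 0.23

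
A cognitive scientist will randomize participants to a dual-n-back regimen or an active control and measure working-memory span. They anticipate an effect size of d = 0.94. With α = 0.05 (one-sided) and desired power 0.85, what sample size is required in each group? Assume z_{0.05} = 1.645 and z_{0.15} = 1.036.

n = 17 per group

For two independent groups with equal n: n = 2·((z_{α} + z_β) / d)².
z_{α} + z_β = 1.645 + 1.036 = 2.681.
n = 2 × (2.681 / 0.94)² = 2 × 2.852² = 2 × 8.13 = 16.3.
Round up to the next whole participant.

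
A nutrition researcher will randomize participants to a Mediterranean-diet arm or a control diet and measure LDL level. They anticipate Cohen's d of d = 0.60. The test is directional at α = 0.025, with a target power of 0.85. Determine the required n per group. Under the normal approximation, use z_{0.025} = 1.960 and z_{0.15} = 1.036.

For two independent groups with equal n: n = 2·((z_{α} + z_β) / d)².
z_{α} + z_β = 1.960 + 1.036 = 2.996.
n = 2 × (2.996 / 0.60)² = 2 × 4.993² = 2 × 24.93 = 49.9.
Round up to the next whole participant.

n = 50 per group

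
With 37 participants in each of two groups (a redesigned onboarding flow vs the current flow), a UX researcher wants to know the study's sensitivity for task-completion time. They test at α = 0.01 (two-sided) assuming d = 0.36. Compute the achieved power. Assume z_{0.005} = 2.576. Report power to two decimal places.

For two equal groups, power = Φ(d·√(n/2) − z_{α/2}).
d·√(n/2) = 0.36 × √(37/2) = 0.36 × 4.301 = 1.548.
z_β = 1.548 − 2.576 = -1.028.
Power = Φ(-1.028) = 0.152.

power ≈ 0.15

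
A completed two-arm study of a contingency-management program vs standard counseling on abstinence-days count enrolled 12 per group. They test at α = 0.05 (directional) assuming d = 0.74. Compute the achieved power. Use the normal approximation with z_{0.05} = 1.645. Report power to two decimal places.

power ≈ 0.57

For two equal groups, power = Φ(d·√(n/2) − z_{α}).
d·√(n/2) = 0.74 × √(12/2) = 0.74 × 2.449 = 1.813.
z_β = 1.813 − 1.645 = 0.168.
Power = Φ(0.168) = 0.567.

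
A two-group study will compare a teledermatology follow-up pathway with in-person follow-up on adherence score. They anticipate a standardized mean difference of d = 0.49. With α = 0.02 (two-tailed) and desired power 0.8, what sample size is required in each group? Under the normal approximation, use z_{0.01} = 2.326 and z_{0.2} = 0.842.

For two independent groups with equal n: n = 2·((z_{α/2} + z_β) / d)².
z_{α/2} + z_β = 2.326 + 0.842 = 3.168.
n = 2 × (3.168 / 0.49)² = 2 × 6.465² = 2 × 41.80 = 83.6.
Round up to the next whole participant.

n = 84 per group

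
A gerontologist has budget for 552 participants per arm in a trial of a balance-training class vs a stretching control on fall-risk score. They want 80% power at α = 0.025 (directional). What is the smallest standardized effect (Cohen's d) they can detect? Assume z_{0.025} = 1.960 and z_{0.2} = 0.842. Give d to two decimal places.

d_min ≈ 0.17

For two independent groups of n = 552 each: d_min = (z_{α} + z_β)·√(2/n).
z-sum = 1.960 + 0.842 = 2.802.
d_min = 2.802 × √(2/552) = 2.802 × 0.0602 = 0.169.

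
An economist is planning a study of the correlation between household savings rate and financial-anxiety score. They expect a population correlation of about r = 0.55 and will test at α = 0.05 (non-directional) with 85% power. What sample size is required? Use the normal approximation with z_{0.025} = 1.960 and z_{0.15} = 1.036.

n = 27

Fisher's z: C = ½·ln((1+r)/(1−r)) = ½·ln(3.4444) = 0.6184.
n = ((z_{α/2} + z_β)/C)² + 3.
(1.960 + 1.036) / 0.6184 = 2.996 / 0.6184 = 4.845.
n = 4.845² + 3 = 23.47 + 3 = 26.5.
Round up.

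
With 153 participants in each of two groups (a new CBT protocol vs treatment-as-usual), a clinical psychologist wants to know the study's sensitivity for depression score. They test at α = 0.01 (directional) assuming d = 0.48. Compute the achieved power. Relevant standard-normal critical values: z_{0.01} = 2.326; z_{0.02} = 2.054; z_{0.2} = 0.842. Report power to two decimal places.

For two equal groups, power = Φ(d·√(n/2) − z_{α}).
d·√(n/2) = 0.48 × √(153/2) = 0.48 × 8.746 = 4.198.
z_β = 4.198 − 2.326 = 1.872.
Power = Φ(1.872) = 0.969.

power ≈ 0.97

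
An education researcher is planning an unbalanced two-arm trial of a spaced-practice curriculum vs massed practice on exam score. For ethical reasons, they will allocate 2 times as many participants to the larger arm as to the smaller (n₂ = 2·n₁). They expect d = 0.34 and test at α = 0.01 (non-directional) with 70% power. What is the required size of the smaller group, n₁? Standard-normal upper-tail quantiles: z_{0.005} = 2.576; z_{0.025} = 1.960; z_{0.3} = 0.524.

n₁ = 125

With allocation ratio k = n₂/n₁ = 2, Var(x̄₁−x̄₂) = σ²(1/n₁ + 1/(k·n₁)) = σ²·(k+1)/(k·n₁).
So n₁ = (1 + 1/k)·((z_{α/2} + z_β)/d)² = 1.500 × (3.100/0.34)².
n₁ = 1.500 × 83.13 = 124.7.
Round up: n₁ = 125, giving n₂ = 2 × 125 = 250.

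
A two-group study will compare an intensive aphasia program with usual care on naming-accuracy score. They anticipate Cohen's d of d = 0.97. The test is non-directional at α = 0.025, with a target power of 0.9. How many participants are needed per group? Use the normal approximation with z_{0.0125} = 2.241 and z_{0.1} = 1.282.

For two independent groups with equal n: n = 2·((z_{α/2} + z_β) / d)².
z_{α/2} + z_β = 2.241 + 1.282 = 3.523.
n = 2 × (3.523 / 0.97)² = 2 × 3.632² = 2 × 13.19 = 26.4.
Round up to the next whole participant.

n = 27 per group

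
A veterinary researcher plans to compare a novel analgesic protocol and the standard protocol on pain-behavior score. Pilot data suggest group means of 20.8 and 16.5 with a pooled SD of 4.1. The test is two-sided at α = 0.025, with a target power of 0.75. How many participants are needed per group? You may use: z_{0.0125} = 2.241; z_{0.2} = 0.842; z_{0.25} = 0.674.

n = 16 per group

Cohen's d = |M₁ − M₂| / SD_pooled = |20.8 − 16.5| / 4.1 = 4.3 / 4.1 = 1.049.
For two independent groups with equal n: n = 2·((z_{α/2} + z_β) / d)².
z_{α/2} + z_β = 2.241 + 0.674 = 2.915.
n = 2 × (2.915 / 1.049)² = 2 × 2.779² = 2 × 7.72 = 15.4.
Round up to the next whole participant.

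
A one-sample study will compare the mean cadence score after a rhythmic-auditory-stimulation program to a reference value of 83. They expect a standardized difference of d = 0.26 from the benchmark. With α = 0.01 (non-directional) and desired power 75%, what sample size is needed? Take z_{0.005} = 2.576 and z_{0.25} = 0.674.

n = 157

For a one-sample test: n = ((z_{α/2} + z_β) / d)².
z_{α/2} + z_β = 2.576 + 0.674 = 3.250.
n = (3.250 / 0.26)² = 12.500² = 156.25.
Round up.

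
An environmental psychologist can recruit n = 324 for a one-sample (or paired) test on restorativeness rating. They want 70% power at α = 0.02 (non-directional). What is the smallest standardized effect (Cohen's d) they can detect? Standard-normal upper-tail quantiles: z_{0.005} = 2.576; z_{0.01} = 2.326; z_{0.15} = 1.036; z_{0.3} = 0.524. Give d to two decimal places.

d_min ≈ 0.16

For a single sample (or paired design) of n = 324: d_min = (z_{α/2} + z_β)/√n.
z-sum = 2.326 + 0.524 = 2.850.
d_min = 2.850 / √324 = 2.850 / 18.000 = 0.158.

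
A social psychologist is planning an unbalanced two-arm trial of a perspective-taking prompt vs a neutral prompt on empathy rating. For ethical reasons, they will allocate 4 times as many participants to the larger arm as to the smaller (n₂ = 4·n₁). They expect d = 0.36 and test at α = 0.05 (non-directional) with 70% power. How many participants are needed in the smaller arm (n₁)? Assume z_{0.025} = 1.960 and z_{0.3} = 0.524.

n₁ = 60

With allocation ratio k = n₂/n₁ = 4, Var(x̄₁−x̄₂) = σ²(1/n₁ + 1/(k·n₁)) = σ²·(k+1)/(k·n₁).
So n₁ = (1 + 1/k)·((z_{α/2} + z_β)/d)² = 1.250 × (2.484/0.36)².
n₁ = 1.250 × 47.61 = 59.5.
Round up: n₁ = 60, giving n₂ = 4 × 60 = 240.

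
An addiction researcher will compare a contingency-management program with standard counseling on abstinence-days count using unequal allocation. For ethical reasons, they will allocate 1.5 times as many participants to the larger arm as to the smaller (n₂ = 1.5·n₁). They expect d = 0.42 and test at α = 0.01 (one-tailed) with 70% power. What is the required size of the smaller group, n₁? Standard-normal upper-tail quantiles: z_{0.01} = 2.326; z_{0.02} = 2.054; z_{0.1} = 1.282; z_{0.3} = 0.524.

n₁ = 77

With allocation ratio k = n₂/n₁ = 1.5, Var(x̄₁−x̄₂) = σ²(1/n₁ + 1/(k·n₁)) = σ²·(k+1)/(k·n₁).
So n₁ = (1 + 1/k)·((z_{α} + z_β)/d)² = 1.667 × (2.850/0.42)².
n₁ = 1.667 × 46.05 = 76.7.
Round up: n₁ = 77, giving n₂ = ⌈1.5 × 77⌉ = ⌈115.5⌉ = 116.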